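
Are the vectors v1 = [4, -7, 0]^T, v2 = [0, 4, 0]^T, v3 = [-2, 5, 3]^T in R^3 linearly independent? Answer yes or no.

Form the matrix with these vectors as rows and row reduce.
R3 ← R3 + (1/2)·R1: [0, 3/2, 3]
R3 ← R3 − (3/8)·R2: [0, 0, 3]
3 nonzero rows, so the 3 vectors span a space of dimension 3.
Since 3 = 3, the vectors are linearly independent.

yes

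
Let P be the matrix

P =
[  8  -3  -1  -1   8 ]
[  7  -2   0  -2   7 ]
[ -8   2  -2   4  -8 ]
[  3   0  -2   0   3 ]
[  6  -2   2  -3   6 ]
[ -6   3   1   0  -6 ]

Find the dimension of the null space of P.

2

Row reduce to echelon form.
R2 ← R2 − (7/8)·R1: [0, 5/8, 7/8, -9/8, 0]
R3 ← R3 + R1: [0, -1, -3, 3, 0]
R4 ← R4 − (3/8)·R1: [0, 9/8, -13/8, 3/8, 0]
R5 ← R5 − (3/4)·R1: [0, 1/4, 11/4, -9/4, 0]
R6 ← R6 + (3/4)·R1: [0, 3/4, 1/4, -3/4, 0]
R3 ← R3 + (8/5)·R2: [0, 0, -8/5, 6/5, 0]
R4 ← R4 − (9/5)·R2: [0, 0, -16/5, 12/5, 0]
R5 ← R5 − (2/5)·R2: [0, 0, 12/5, -9/5, 0]
R6 ← R6 − (6/5)·R2: [0, 0, -4/5, 3/5, 0]
R4 ← R4 − (2)·R3: [0, 0, 0, 0, 0]
R5 ← R5 + (3/2)·R3: [0, 0, 0, 0, 0]
R6 ← R6 − (1/2)·R3: [0, 0, 0, 0, 0]
3 nonzero rows, so rank(P) = 3.
P has 5 columns; by rank–nullity, nullity = 5 − 3 = 2.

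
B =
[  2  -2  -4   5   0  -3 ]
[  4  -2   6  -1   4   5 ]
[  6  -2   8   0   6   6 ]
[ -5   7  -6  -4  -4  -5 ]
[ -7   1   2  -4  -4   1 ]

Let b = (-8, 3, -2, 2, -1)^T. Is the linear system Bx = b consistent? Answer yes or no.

Row reduce the augmented matrix [B | b].
R2 ← R2 − (2)·R1: [0, 2, 14, -11, 4, 11, 19]
R3 ← R3 − (3)·R1: [0, 4, 20, -15, 6, 15, 22]
R4 ← R4 + (5/2)·R1: [0, 2, -16, 17/2, -4, -25/2, -18]
R5 ← R5 + (7/2)·R1: [0, -6, -12, 27/2, -4, -19/2, -29]
R3 ← R3 − (2)·R2: [0, 0, -8, 7, -2, -7, -16]
R4 ← R4 − R2: [0, 0, -30, 39/2, -8, -47/2, -37]
R5 ← R5 + (3)·R2: [0, 0, 30, -39/2, 8, 47/2, 28]
R4 ← R4 − (15/4)·R3: [0, 0, 0, -27/4, -1/2, 11/4, 23]
R5 ← R5 + (15/4)·R3: [0, 0, 0, 27/4, 1/2, -11/4, -32]
R5 ← R5 + R4: [0, 0, 0, 0, 0, 0, -9]
The echelon form has 5 nonzero rows; the last pivot sits in the augmented column, so rank(B) = 4 but rank([B|b]) = 5.
Since the ranks differ, the system is inconsistent.

no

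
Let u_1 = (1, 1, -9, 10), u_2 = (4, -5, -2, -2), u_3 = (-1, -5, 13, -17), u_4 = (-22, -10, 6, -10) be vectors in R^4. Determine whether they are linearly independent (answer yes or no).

no

Form the matrix with these vectors as rows and row reduce.
R2 ← R2 − (4)·R1: [0, -9, 34, -42]
R3 ← R3 + R1: [0, -4, 4, -7]
R4 ← R4 + (22)·R1: [0, 12, -192, 210]
R3 ← R3 − (4/9)·R2: [0, 0, -100/9, 35/3]
R4 ← R4 + (4/3)·R2: [0, 0, -440/3, 154]
R4 ← R4 − (66/5)·R3: [0, 0, 0, 0]
3 nonzero rows, so the 4 vectors span a space of dimension 3.
Since 3 < 4, the vectors are linearly dependent.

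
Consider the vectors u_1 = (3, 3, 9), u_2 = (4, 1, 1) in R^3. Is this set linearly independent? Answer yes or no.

yes

Form the matrix with these vectors as rows and row reduce.
R2 ← R2 − (4/3)·R1: [0, -3, -11]
2 nonzero rows, so the 2 vectors span a space of dimension 2.
Since 2 = 2, the vectors are linearly independent.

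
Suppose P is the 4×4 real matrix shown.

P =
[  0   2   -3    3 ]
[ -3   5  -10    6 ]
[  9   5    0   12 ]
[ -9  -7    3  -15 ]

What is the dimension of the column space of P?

Row reduce to echelon form.
Swap R1 ↔ R2
R3 ← R3 + (3)·R1: [0, 20, -30, 30]
R4 ← R4 − (3)·R1: [0, -22, 33, -33]
R3 ← R3 − (10)·R2: [0, 0, 0, 0]
R4 ← R4 + (11)·R2: [0, 0, 0, 0]
Echelon form has 2 nonzero rows, so rank(P) = 2.
The column space has dimension equal to the rank: 2.

2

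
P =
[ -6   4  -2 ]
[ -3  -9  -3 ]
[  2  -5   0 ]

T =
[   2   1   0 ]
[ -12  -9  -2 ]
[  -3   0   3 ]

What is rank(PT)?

2

First compute PT:
[[-54, -42, -14],
 [111,  78,   9],
 [ 64,  47,  10]]
Now row reduce the product.
R2 ← R2 + (37/18)·R1: [0, -25/3, -178/9]
R3 ← R3 + (32/27)·R1: [0, -25/9, -178/27]
R3 ← R3 − (1/3)·R2: [0, 0, 0]
2 nonzero rows, so rank(PT) = 2.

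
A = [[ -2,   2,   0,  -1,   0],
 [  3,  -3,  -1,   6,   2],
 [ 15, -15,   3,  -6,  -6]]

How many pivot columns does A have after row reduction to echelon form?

2

Row reduce to echelon form.
R2 ← R2 + (3/2)·R1: [0, 0, -1, 9/2, 2]
R3 ← R3 + (15/2)·R1: [0, 0, 3, -27/2, -6]
R3 ← R3 + (3)·R2: [0, 0, 0, 0, 0]
Echelon form has 2 nonzero rows, so rank(A) = 2.
Each nonzero row contributes one pivot column: 2 pivot columns.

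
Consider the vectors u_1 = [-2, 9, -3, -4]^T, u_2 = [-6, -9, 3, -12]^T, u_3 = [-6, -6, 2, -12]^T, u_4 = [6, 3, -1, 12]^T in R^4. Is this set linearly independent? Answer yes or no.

Form the matrix with these vectors as rows and row reduce.
R2 ← R2 − (3)·R1: [0, -36, 12, 0]
R3 ← R3 − (3)·R1: [0, -33, 11, 0]
R4 ← R4 + (3)·R1: [0, 30, -10, 0]
R3 ← R3 − (11/12)·R2: [0, 0, 0, 0]
R4 ← R4 + (5/6)·R2: [0, 0, 0, 0]
2 nonzero rows, so the 4 vectors span a space of dimension 2.
Since 2 < 4, the vectors are linearly dependent.

no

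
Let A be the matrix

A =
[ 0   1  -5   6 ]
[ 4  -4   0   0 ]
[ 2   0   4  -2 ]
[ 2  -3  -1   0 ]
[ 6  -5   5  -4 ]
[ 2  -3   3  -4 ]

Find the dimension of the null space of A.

Row reduce to echelon form.
Swap R1 ↔ R2
R3 ← R3 − (1/2)·R1: [0, 2, 4, -2]
R4 ← R4 − (1/2)·R1: [0, -1, -1, 0]
R5 ← R5 − (3/2)·R1: [0, 1, 5, -4]
R6 ← R6 − (1/2)·R1: [0, -1, 3, -4]
R3 ← R3 − (2)·R2: [0, 0, 14, -14]
R4 ← R4 + R2: [0, 0, -6, 6]
R5 ← R5 − R2: [0, 0, 10, -10]
R6 ← R6 + R2: [0, 0, -2, 2]
R4 ← R4 + (3/7)·R3: [0, 0, 0, 0]
R5 ← R5 − (5/7)·R3: [0, 0, 0, 0]
R6 ← R6 + (1/7)·R3: [0, 0, 0, 0]
3 nonzero rows, so rank(A) = 3.
A has 4 columns; by rank–nullity, nullity = 4 − 3 = 1.

1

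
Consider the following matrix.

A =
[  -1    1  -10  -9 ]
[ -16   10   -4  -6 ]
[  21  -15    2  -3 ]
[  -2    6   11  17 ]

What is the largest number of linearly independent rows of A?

Row reduce to echelon form.
R2 ← R2 − (16)·R1: [0, -6, 156, 138]
R3 ← R3 + (21)·R1: [0, 6, -208, -192]
R4 ← R4 − (2)·R1: [0, 4, 31, 35]
R3 ← R3 + R2: [0, 0, -52, -54]
R4 ← R4 + (2/3)·R2: [0, 0, 135, 127]
R4 ← R4 + (135/52)·R3: [0, 0, 0, -343/26]
Echelon form has 4 nonzero rows, so rank(A) = 4.
The rank gives the maximum number of linearly independent rows: 4.

4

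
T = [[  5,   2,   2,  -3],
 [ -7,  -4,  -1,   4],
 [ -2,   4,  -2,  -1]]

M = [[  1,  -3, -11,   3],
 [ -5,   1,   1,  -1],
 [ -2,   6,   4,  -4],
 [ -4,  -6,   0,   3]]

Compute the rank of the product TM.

First compute TM:
[[  3,  17, -45,  -4],
 [ -1, -13,  69,  -1],
 [-14,   4,  18,  -5]]
Now row reduce the product.
R2 ← R2 + (1/3)·R1: [0, -22/3, 54, -7/3]
R3 ← R3 + (14/3)·R1: [0, 250/3, -192, -71/3]
R3 ← R3 + (125/11)·R2: [0, 0, 4638/11, -552/11]
3 nonzero rows, so rank(TM) = 3.

3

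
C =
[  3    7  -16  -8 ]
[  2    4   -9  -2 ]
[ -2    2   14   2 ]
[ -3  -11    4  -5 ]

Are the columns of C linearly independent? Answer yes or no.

Row reduce C to echelon form.
R2 ← R2 − (2/3)·R1: [0, -2/3, 5/3, 10/3]
R3 ← R3 + (2/3)·R1: [0, 20/3, 10/3, -10/3]
R4 ← R4 + R1: [0, -4, -12, -13]
R3 ← R3 + (10)·R2: [0, 0, 20, 30]
R4 ← R4 − (6)·R2: [0, 0, -22, -33]
R4 ← R4 + (11/10)·R3: [0, 0, 0, 0]
3 pivots among 4 columns.
Only 3 < 4 pivot columns, so the columns are linearly dependent.

no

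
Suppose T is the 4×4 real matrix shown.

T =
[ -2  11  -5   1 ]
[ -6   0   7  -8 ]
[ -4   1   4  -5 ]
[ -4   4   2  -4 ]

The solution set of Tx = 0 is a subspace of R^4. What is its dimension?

Row reduce to echelon form.
R2 ← R2 − (3)·R1: [0, -33, 22, -11]
R3 ← R3 − (2)·R1: [0, -21, 14, -7]
R4 ← R4 − (2)·R1: [0, -18, 12, -6]
R3 ← R3 − (7/11)·R2: [0, 0, 0, 0]
R4 ← R4 − (6/11)·R2: [0, 0, 0, 0]
2 nonzero rows, so rank(T) = 2.
T has 4 columns; by rank–nullity, nullity = 4 − 2 = 2.

2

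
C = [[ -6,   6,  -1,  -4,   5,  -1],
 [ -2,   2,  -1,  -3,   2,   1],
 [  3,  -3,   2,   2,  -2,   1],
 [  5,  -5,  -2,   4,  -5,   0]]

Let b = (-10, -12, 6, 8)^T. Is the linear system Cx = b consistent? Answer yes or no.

yes

Row reduce the augmented matrix [C | b].
R2 ← R2 − (1/3)·R1: [0, 0, -2/3, -5/3, 1/3, 4/3, -26/3]
R3 ← R3 + (1/2)·R1: [0, 0, 3/2, 0, 1/2, 1/2, 1]
R4 ← R4 + (5/6)·R1: [0, 0, -17/6, 2/3, -5/6, -5/6, -1/3]
R3 ← R3 + (9/4)·R2: [0, 0, 0, -15/4, 5/4, 7/2, -37/2]
R4 ← R4 − (17/4)·R2: [0, 0, 0, 31/4, -9/4, -13/2, 73/2]
R4 ← R4 + (31/15)·R3: [0, 0, 0, 0, 1/3, 11/15, -26/15]
The echelon form has 4 nonzero rows, and every pivot lies in the first 6 columns, so rank(C) = rank([C|b]) = 4.
The system is consistent.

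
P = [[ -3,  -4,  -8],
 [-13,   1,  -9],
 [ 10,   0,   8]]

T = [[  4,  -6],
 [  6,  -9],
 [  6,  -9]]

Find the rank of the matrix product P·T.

1

First compute PT:
[[-84, 126],
 [-100, 150],
 [ 88, -132]]
Now row reduce the product.
R2 ← R2 − (25/21)·R1: [0, 0]
R3 ← R3 + (22/21)·R1: [0, 0]
1 nonzero row, so rank(PT) = 1.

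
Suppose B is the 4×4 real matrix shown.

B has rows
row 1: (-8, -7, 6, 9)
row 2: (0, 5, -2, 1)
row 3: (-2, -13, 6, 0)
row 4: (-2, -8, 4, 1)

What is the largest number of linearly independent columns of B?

2

Row reduce to echelon form.
R3 ← R3 − (1/4)·R1: [0, -45/4, 9/2, -9/4]
R4 ← R4 − (1/4)·R1: [0, -25/4, 5/2, -5/4]
R3 ← R3 + (9/4)·R2: [0, 0, 0, 0]
R4 ← R4 + (5/4)·R2: [0, 0, 0, 0]
Echelon form has 2 nonzero rows, so rank(B) = 2.
The rank gives the maximum number of linearly independent columns: 2.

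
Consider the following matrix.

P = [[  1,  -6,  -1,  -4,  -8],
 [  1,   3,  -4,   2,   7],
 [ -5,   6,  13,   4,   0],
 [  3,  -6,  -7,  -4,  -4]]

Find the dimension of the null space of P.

3

Row reduce to echelon form.
R2 ← R2 − R1: [0, 9, -3, 6, 15]
R3 ← R3 + (5)·R1: [0, -24, 8, -16, -40]
R4 ← R4 − (3)·R1: [0, 12, -4, 8, 20]
R3 ← R3 + (8/3)·R2: [0, 0, 0, 0, 0]
R4 ← R4 − (4/3)·R2: [0, 0, 0, 0, 0]
2 nonzero rows, so rank(P) = 2.
P has 5 columns; by rank–nullity, nullity = 5 − 2 = 3.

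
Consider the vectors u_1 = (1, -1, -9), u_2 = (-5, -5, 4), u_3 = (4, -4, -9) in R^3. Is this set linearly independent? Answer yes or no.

Form the matrix with these vectors as rows and row reduce.
R2 ← R2 + (5)·R1: [0, -10, -41]
R3 ← R3 − (4)·R1: [0, 0, 27]
3 nonzero rows, so the 3 vectors span a space of dimension 3.
Since 3 = 3, the vectors are linearly independent.

yes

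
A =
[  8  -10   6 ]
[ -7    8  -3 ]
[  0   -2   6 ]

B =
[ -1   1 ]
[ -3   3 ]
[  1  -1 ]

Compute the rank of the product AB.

First compute AB:
[[ 28, -28],
 [-20,  20],
 [ 12, -12]]
Now row reduce the product.
R2 ← R2 + (5/7)·R1: [0, 0]
R3 ← R3 − (3/7)·R1: [0, 0]
1 nonzero row, so rank(AB) = 1.

1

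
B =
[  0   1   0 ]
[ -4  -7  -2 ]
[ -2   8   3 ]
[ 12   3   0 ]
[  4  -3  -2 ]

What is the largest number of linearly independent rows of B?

Row reduce to echelon form.
Swap R1 ↔ R2
R3 ← R3 − (1/2)·R1: [0, 23/2, 4]
R4 ← R4 + (3)·R1: [0, -18, -6]
R5 ← R5 + R1: [0, -10, -4]
R3 ← R3 − (23/2)·R2: [0, 0, 4]
R4 ← R4 + (18)·R2: [0, 0, -6]
R5 ← R5 + (10)·R2: [0, 0, -4]
R4 ← R4 + (3/2)·R3: [0, 0, 0]
R5 ← R5 + R3: [0, 0, 0]
Echelon form has 3 nonzero rows, so rank(B) = 3.
The rank gives the maximum number of linearly independent rows: 3.

3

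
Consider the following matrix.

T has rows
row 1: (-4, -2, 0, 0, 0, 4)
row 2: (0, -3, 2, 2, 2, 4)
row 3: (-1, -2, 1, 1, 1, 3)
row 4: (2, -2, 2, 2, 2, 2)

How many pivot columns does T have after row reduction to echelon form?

Row reduce to echelon form.
R3 ← R3 − (1/4)·R1: [0, -3/2, 1, 1, 1, 2]
R4 ← R4 + (1/2)·R1: [0, -3, 2, 2, 2, 4]
R3 ← R3 − (1/2)·R2: [0, 0, 0, 0, 0, 0]
R4 ← R4 − R2: [0, 0, 0, 0, 0, 0]
Echelon form has 2 nonzero rows, so rank(T) = 2.
Each nonzero row contributes one pivot column: 2 pivot columns.

2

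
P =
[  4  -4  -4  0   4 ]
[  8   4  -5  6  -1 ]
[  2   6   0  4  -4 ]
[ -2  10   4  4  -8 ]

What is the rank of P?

Row reduce to echelon form.
R2 ← R2 − (2)·R1: [0, 12, 3, 6, -9]
R3 ← R3 − (1/2)·R1: [0, 8, 2, 4, -6]
R4 ← R4 + (1/2)·R1: [0, 8, 2, 4, -6]
R3 ← R3 − (2/3)·R2: [0, 0, 0, 0, 0]
R4 ← R4 − (2/3)·R2: [0, 0, 0, 0, 0]
Echelon form has 2 nonzero rows, so rank(P) = 2.

2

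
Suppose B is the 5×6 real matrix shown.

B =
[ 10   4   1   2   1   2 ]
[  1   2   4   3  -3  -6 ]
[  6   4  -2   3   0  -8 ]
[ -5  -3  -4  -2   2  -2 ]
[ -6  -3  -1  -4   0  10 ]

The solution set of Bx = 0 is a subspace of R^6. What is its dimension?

Row reduce to echelon form.
R2 ← R2 − (1/10)·R1: [0, 8/5, 39/10, 14/5, -31/10, -31/5]
R3 ← R3 − (3/5)·R1: [0, 8/5, -13/5, 9/5, -3/5, -46/5]
R4 ← R4 + (1/2)·R1: [0, -1, -7/2, -1, 5/2, -1]
R5 ← R5 + (3/5)·R1: [0, -3/5, -2/5, -14/5, 3/5, 56/5]
R3 ← R3 − R2: [0, 0, -13/2, -1, 5/2, -3]
R4 ← R4 + (5/8)·R2: [0, 0, -17/16, 3/4, 9/16, -39/8]
R5 ← R5 + (3/8)·R2: [0, 0, 17/16, -7/4, -9/16, 71/8]
R4 ← R4 − (17/104)·R3: [0, 0, 0, 95/104, 2/13, -57/13]
R5 ← R5 + (17/104)·R3: [0, 0, 0, -199/104, -2/13, 109/13]
R5 ← R5 + (199/95)·R4: [0, 0, 0, 0, 16/95, -4/5]
5 nonzero rows, so rank(B) = 5.
B has 6 columns; by rank–nullity, nullity = 6 − 5 = 1.

1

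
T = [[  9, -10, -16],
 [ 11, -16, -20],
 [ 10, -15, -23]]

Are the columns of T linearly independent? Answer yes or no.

Row reduce T to echelon form.
R2 ← R2 − (11/9)·R1: [0, -34/9, -4/9]
R3 ← R3 − (10/9)·R1: [0, -35/9, -47/9]
R3 ← R3 − (35/34)·R2: [0, 0, -81/17]
3 pivots among 3 columns.
Every column is a pivot column, so the columns are linearly independent.

yes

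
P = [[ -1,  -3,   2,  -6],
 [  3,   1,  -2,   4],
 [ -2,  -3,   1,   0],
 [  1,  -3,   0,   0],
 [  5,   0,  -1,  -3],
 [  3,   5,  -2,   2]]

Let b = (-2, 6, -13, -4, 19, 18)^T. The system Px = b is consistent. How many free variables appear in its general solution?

1

Row reduce the augmented matrix [P | b].
R2 ← R2 + (3)·R1: [0, -8, 4, -14, 0]
R3 ← R3 − (2)·R1: [0, 3, -3, 12, -9]
R4 ← R4 + R1: [0, -6, 2, -6, -6]
R5 ← R5 + (5)·R1: [0, -15, 9, -33, 9]
R6 ← R6 + (3)·R1: [0, -4, 4, -16, 12]
R3 ← R3 + (3/8)·R2: [0, 0, -3/2, 27/4, -9]
R4 ← R4 − (3/4)·R2: [0, 0, -1, 9/2, -6]
R5 ← R5 − (15/8)·R2: [0, 0, 3/2, -27/4, 9]
R6 ← R6 − (1/2)·R2: [0, 0, 2, -9, 12]
R4 ← R4 − (2/3)·R3: [0, 0, 0, 0, 0]
R5 ← R5 + R3: [0, 0, 0, 0, 0]
R6 ← R6 + (4/3)·R3: [0, 0, 0, 0, 0]
The echelon form has 3 nonzero rows, and every pivot lies in the first 4 columns, so rank(P) = rank([P|b]) = 3.
The system is consistent.
Free variables = (unknowns) − (rank) = 4 − 3 = 1.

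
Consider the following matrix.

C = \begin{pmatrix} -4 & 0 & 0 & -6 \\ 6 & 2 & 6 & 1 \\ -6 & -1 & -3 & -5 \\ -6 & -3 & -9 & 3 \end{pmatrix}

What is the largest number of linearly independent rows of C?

2

Row reduce to echelon form.
R2 ← R2 + (3/2)·R1: [0, 2, 6, -8]
R3 ← R3 − (3/2)·R1: [0, -1, -3, 4]
R4 ← R4 − (3/2)·R1: [0, -3, -9, 12]
R3 ← R3 + (1/2)·R2: [0, 0, 0, 0]
R4 ← R4 + (3/2)·R2: [0, 0, 0, 0]
Echelon form has 2 nonzero rows, so rank(C) = 2.
The rank gives the maximum number of linearly independent rows: 2.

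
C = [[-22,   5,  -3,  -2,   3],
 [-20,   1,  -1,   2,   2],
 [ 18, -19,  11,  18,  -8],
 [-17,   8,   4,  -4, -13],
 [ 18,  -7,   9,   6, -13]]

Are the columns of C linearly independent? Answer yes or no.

Row reduce C to echelon form.
R2 ← R2 − (10/11)·R1: [0, -39/11, 19/11, 42/11, -8/11]
R3 ← R3 + (9/11)·R1: [0, -164/11, 94/11, 180/11, -61/11]
R4 ← R4 − (17/22)·R1: [0, 91/22, 139/22, -27/11, -337/22]
R5 ← R5 + (9/11)·R1: [0, -32/11, 72/11, 48/11, -116/11]
R3 ← R3 − (164/39)·R2: [0, 0, 50/39, 4/13, -97/39]
R4 ← R4 + (7/6)·R2: [0, 0, 25/3, 2, -97/6]
R5 ← R5 − (32/39)·R2: [0, 0, 200/39, 16/13, -388/39]
R4 ← R4 − (13/2)·R3: [0, 0, 0, 0, 0]
R5 ← R5 − (4)·R3: [0, 0, 0, 0, 0]
3 pivots among 5 columns.
Only 3 < 5 pivot columns, so the columns are linearly dependent.

no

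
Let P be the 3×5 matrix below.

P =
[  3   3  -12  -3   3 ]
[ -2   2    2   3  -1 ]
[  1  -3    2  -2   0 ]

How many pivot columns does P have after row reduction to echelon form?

2

Row reduce to echelon form.
R2 ← R2 + (2/3)·R1: [0, 4, -6, 1, 1]
R3 ← R3 − (1/3)·R1: [0, -4, 6, -1, -1]
R3 ← R3 + R2: [0, 0, 0, 0, 0]
Echelon form has 2 nonzero rows, so rank(P) = 2.
Each nonzero row contributes one pivot column: 2 pivot columns.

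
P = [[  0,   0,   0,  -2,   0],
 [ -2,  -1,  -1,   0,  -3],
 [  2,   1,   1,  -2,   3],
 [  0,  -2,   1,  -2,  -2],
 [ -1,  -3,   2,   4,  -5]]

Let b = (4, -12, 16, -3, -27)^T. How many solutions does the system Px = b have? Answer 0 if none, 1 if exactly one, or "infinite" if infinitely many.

infinite

Row reduce the augmented matrix [P | b].
Swap R1 ↔ R2
R3 ← R3 + R1: [0, 0, 0, -2, 0, 4]
R5 ← R5 − (1/2)·R1: [0, -5/2, 5/2, 4, -7/2, -21]
Swap R2 ↔ R4
R5 ← R5 − (5/4)·R2: [0, 0, 5/4, 13/2, -1, -69/4]
Swap R3 ↔ R5
R5 ← R5 − R4: [0, 0, 0, 0, 0, 0]
The echelon form has 4 nonzero rows, and every pivot lies in the first 5 columns, so rank(P) = rank([P|b]) = 4.
The system is consistent.
rank = 4 < 5 unknowns, so there are infinitely many solutions.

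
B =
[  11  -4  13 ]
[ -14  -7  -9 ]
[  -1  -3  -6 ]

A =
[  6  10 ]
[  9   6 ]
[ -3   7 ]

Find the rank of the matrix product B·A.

First compute BA:
[[ -9, 177],
 [-120, -245],
 [-15, -70]]
Now row reduce the product.
R2 ← R2 − (40/3)·R1: [0, -2605]
R3 ← R3 − (5/3)·R1: [0, -365]
R3 ← R3 − (73/521)·R2: [0, 0]
2 nonzero rows, so rank(BA) = 2.

2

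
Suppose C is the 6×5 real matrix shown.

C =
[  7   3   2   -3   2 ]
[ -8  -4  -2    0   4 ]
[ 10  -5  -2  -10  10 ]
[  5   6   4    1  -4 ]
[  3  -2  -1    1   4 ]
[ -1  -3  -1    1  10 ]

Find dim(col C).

Row reduce to echelon form.
R2 ← R2 + (8/7)·R1: [0, -4/7, 2/7, -24/7, 44/7]
R3 ← R3 − (10/7)·R1: [0, -65/7, -34/7, -40/7, 50/7]
R4 ← R4 − (5/7)·R1: [0, 27/7, 18/7, 22/7, -38/7]
R5 ← R5 − (3/7)·R1: [0, -23/7, -13/7, 16/7, 22/7]
R6 ← R6 + (1/7)·R1: [0, -18/7, -5/7, 4/7, 72/7]
R3 ← R3 − (65/4)·R2: [0, 0, -19/2, 50, -95]
R4 ← R4 + (27/4)·R2: [0, 0, 9/2, -20, 37]
R5 ← R5 − (23/4)·R2: [0, 0, -7/2, 22, -33]
R6 ← R6 − (9/2)·R2: [0, 0, -2, 16, -18]
R4 ← R4 + (9/19)·R3: [0, 0, 0, 70/19, -8]
R5 ← R5 − (7/19)·R3: [0, 0, 0, 68/19, 2]
R6 ← R6 − (4/19)·R3: [0, 0, 0, 104/19, 2]
R5 ← R5 − (34/35)·R4: [0, 0, 0, 0, 342/35]
R6 ← R6 − (52/35)·R4: [0, 0, 0, 0, 486/35]
R6 ← R6 − (27/19)·R5: [0, 0, 0, 0, 0]
Echelon form has 5 nonzero rows, so rank(C) = 5.
The column space has dimension equal to the rank: 5.

5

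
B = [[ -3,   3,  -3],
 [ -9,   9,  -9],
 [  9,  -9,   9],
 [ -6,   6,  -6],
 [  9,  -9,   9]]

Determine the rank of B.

1

Row reduce to echelon form.
R2 ← R2 − (3)·R1: [0, 0, 0]
R3 ← R3 + (3)·R1: [0, 0, 0]
R4 ← R4 − (2)·R1: [0, 0, 0]
R5 ← R5 + (3)·R1: [0, 0, 0]
Echelon form has 1 nonzero row, so rank(B) = 1.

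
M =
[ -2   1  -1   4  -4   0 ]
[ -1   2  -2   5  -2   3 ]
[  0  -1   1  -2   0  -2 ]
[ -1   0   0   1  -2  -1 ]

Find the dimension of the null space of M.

4

Row reduce to echelon form.
R2 ← R2 − (1/2)·R1: [0, 3/2, -3/2, 3, 0, 3]
R4 ← R4 − (1/2)·R1: [0, -1/2, 1/2, -1, 0, -1]
R3 ← R3 + (2/3)·R2: [0, 0, 0, 0, 0, 0]
R4 ← R4 + (1/3)·R2: [0, 0, 0, 0, 0, 0]
2 nonzero rows, so rank(M) = 2.
M has 6 columns; by rank–nullity, nullity = 6 − 2 = 4.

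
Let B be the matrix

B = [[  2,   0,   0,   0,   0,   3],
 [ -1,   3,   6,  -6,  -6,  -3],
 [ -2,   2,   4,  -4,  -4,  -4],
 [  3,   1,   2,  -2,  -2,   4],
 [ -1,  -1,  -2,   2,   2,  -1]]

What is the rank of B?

2

Row reduce to echelon form.
R2 ← R2 + (1/2)·R1: [0, 3, 6, -6, -6, -3/2]
R3 ← R3 + R1: [0, 2, 4, -4, -4, -1]
R4 ← R4 − (3/2)·R1: [0, 1, 2, -2, -2, -1/2]
R5 ← R5 + (1/2)·R1: [0, -1, -2, 2, 2, 1/2]
R3 ← R3 − (2/3)·R2: [0, 0, 0, 0, 0, 0]
R4 ← R4 − (1/3)·R2: [0, 0, 0, 0, 0, 0]
R5 ← R5 + (1/3)·R2: [0, 0, 0, 0, 0, 0]
Echelon form has 2 nonzero rows, so rank(B) = 2.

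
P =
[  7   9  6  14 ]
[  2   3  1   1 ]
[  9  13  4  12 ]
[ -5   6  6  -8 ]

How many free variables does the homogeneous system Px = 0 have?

0

Row reduce to echelon form.
R2 ← R2 − (2/7)·R1: [0, 3/7, -5/7, -3]
R3 ← R3 − (9/7)·R1: [0, 10/7, -26/7, -6]
R4 ← R4 + (5/7)·R1: [0, 87/7, 72/7, 2]
R3 ← R3 − (10/3)·R2: [0, 0, -4/3, 4]
R4 ← R4 − (29)·R2: [0, 0, 31, 89]
R4 ← R4 + (93/4)·R3: [0, 0, 0, 182]
4 nonzero rows, so rank(P) = 4.
P has 4 columns; by rank–nullity, nullity = 4 − 4 = 0.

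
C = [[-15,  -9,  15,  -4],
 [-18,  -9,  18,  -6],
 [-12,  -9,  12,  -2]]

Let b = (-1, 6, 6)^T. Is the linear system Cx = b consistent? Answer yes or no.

no

Row reduce the augmented matrix [C | b].
R2 ← R2 − (6/5)·R1: [0, 9/5, 0, -6/5, 36/5]
R3 ← R3 − (4/5)·R1: [0, -9/5, 0, 6/5, 34/5]
R3 ← R3 + R2: [0, 0, 0, 0, 14]
The echelon form has 3 nonzero rows; the last pivot sits in the augmented column, so rank(C) = 2 but rank([C|b]) = 3.
Since the ranks differ, the system is inconsistent.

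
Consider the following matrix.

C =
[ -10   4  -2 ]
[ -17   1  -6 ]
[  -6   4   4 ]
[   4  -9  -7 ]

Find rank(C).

3

Row reduce to echelon form.
R2 ← R2 − (17/10)·R1: [0, -29/5, -13/5]
R3 ← R3 − (3/5)·R1: [0, 8/5, 26/5]
R4 ← R4 + (2/5)·R1: [0, -37/5, -39/5]
R3 ← R3 + (8/29)·R2: [0, 0, 130/29]
R4 ← R4 − (37/29)·R2: [0, 0, -130/29]
R4 ← R4 + R3: [0, 0, 0]
Echelon form has 3 nonzero rows, so rank(C) = 3.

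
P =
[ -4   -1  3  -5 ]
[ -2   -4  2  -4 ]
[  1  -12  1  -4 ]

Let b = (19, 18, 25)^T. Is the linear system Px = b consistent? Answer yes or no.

yes

Row reduce the augmented matrix [P | b].
R2 ← R2 − (1/2)·R1: [0, -7/2, 1/2, -3/2, 17/2]
R3 ← R3 + (1/4)·R1: [0, -49/4, 7/4, -21/4, 119/4]
R3 ← R3 − (7/2)·R2: [0, 0, 0, 0, 0]
The echelon form has 2 nonzero rows, and every pivot lies in the first 4 columns, so rank(P) = rank([P|b]) = 2.
The system is consistent.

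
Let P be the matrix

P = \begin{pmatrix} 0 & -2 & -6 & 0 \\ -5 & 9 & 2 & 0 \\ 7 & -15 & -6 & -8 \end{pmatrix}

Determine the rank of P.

3

Row reduce to echelon form.
Swap R1 ↔ R2
R3 ← R3 + (7/5)·R1: [0, -12/5, -16/5, -8]
R3 ← R3 − (6/5)·R2: [0, 0, 4, -8]
Echelon form has 3 nonzero rows, so rank(P) = 3.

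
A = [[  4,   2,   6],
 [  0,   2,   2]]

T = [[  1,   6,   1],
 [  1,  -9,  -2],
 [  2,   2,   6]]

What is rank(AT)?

2

First compute AT:
[[ 18,  18,  36],
 [  6, -14,   8]]
Now row reduce the product.
R2 ← R2 − (1/3)·R1: [0, -20, -4]
2 nonzero rows, so rank(AT) = 2.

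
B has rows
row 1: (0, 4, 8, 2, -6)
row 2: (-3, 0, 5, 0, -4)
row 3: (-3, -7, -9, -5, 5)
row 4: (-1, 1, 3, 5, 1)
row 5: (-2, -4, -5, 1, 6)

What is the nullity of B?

1

Row reduce to echelon form.
Swap R1 ↔ R2
R3 ← R3 − R1: [0, -7, -14, -5, 9]
R4 ← R4 − (1/3)·R1: [0, 1, 4/3, 5, 7/3]
R5 ← R5 − (2/3)·R1: [0, -4, -25/3, 1, 26/3]
R3 ← R3 + (7/4)·R2: [0, 0, 0, -3/2, -3/2]
R4 ← R4 − (1/4)·R2: [0, 0, -2/3, 9/2, 23/6]
R5 ← R5 + R2: [0, 0, -1/3, 3, 8/3]
Swap R3 ↔ R4
R5 ← R5 − (1/2)·R3: [0, 0, 0, 3/4, 3/4]
R5 ← R5 + (1/2)·R4: [0, 0, 0, 0, 0]
4 nonzero rows, so rank(B) = 4.
B has 5 columns; by rank–nullity, nullity = 5 − 4 = 1.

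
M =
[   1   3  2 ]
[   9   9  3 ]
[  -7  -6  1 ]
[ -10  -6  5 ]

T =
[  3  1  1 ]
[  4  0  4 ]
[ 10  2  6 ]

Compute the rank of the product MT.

First compute MT:
[[ 35,   5,  25],
 [ 93,  15,  63],
 [-35,  -5, -25],
 [ -4,   0,  -4]]
Now row reduce the product.
R2 ← R2 − (93/35)·R1: [0, 12/7, -24/7]
R3 ← R3 + R1: [0, 0, 0]
R4 ← R4 + (4/35)·R1: [0, 4/7, -8/7]
R4 ← R4 − (1/3)·R2: [0, 0, 0]
2 nonzero rows, so rank(MT) = 2.

2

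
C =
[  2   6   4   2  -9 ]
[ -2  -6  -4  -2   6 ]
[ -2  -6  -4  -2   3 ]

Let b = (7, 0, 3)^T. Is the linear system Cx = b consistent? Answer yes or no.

no

Row reduce the augmented matrix [C | b].
R2 ← R2 + R1: [0, 0, 0, 0, -3, 7]
R3 ← R3 + R1: [0, 0, 0, 0, -6, 10]
R3 ← R3 − (2)·R2: [0, 0, 0, 0, 0, -4]
The echelon form has 3 nonzero rows; the last pivot sits in the augmented column, so rank(C) = 2 but rank([C|b]) = 3.
Since the ranks differ, the system is inconsistent.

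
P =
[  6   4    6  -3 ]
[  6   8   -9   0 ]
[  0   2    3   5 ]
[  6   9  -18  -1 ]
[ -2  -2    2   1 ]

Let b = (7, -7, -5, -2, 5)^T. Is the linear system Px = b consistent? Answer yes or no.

no

Row reduce the augmented matrix [P | b].
R2 ← R2 − R1: [0, 4, -15, 3, -14]
R4 ← R4 − R1: [0, 5, -24, 2, -9]
R5 ← R5 + (1/3)·R1: [0, -2/3, 4, 0, 22/3]
R3 ← R3 − (1/2)·R2: [0, 0, 21/2, 7/2, 2]
R4 ← R4 − (5/4)·R2: [0, 0, -21/4, -7/4, 17/2]
R5 ← R5 + (1/6)·R2: [0, 0, 3/2, 1/2, 5]
R4 ← R4 + (1/2)·R3: [0, 0, 0, 0, 19/2]
R5 ← R5 − (1/7)·R3: [0, 0, 0, 0, 33/7]
R5 ← R5 − (66/133)·R4: [0, 0, 0, 0, 0]
The echelon form has 4 nonzero rows; the last pivot sits in the augmented column, so rank(P) = 3 but rank([P|b]) = 4.
Since the ranks differ, the system is inconsistent.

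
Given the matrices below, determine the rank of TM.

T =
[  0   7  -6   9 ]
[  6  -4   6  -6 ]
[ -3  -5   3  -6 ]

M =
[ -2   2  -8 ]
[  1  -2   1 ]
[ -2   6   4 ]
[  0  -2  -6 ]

2

First compute TM:
[[ 19, -68, -71],
 [-28,  68,   8],
 [ -5,  34,  67]]
Now row reduce the product.
R2 ← R2 + (28/19)·R1: [0, -612/19, -1836/19]
R3 ← R3 + (5/19)·R1: [0, 306/19, 918/19]
R3 ← R3 + (1/2)·R2: [0, 0, 0]
2 nonzero rows, so rank(TM) = 2.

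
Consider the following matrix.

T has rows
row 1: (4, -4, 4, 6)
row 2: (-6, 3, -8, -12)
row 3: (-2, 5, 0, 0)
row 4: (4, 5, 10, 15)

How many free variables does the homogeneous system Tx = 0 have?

Row reduce to echelon form.
R2 ← R2 + (3/2)·R1: [0, -3, -2, -3]
R3 ← R3 + (1/2)·R1: [0, 3, 2, 3]
R4 ← R4 − R1: [0, 9, 6, 9]
R3 ← R3 + R2: [0, 0, 0, 0]
R4 ← R4 + (3)·R2: [0, 0, 0, 0]
2 nonzero rows, so rank(T) = 2.
T has 4 columns; by rank–nullity, nullity = 4 − 2 = 2.

2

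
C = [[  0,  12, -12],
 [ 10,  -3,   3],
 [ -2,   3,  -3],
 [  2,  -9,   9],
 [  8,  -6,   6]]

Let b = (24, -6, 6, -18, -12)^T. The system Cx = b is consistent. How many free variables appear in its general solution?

Row reduce the augmented matrix [C | b].
Swap R1 ↔ R2
R3 ← R3 + (1/5)·R1: [0, 12/5, -12/5, 24/5]
R4 ← R4 − (1/5)·R1: [0, -42/5, 42/5, -84/5]
R5 ← R5 − (4/5)·R1: [0, -18/5, 18/5, -36/5]
R3 ← R3 − (1/5)·R2: [0, 0, 0, 0]
R4 ← R4 + (7/10)·R2: [0, 0, 0, 0]
R5 ← R5 + (3/10)·R2: [0, 0, 0, 0]
The echelon form has 2 nonzero rows, and every pivot lies in the first 3 columns, so rank(C) = rank([C|b]) = 2.
The system is consistent.
Free variables = (unknowns) − (rank) = 3 − 2 = 1.

1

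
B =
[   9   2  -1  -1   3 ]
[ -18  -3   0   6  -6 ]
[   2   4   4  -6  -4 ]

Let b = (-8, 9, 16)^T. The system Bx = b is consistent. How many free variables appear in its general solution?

2

Row reduce the augmented matrix [B | b].
R2 ← R2 + (2)·R1: [0, 1, -2, 4, 0, -7]
R3 ← R3 − (2/9)·R1: [0, 32/9, 38/9, -52/9, -14/3, 160/9]
R3 ← R3 − (32/9)·R2: [0, 0, 34/3, -20, -14/3, 128/3]
The echelon form has 3 nonzero rows, and every pivot lies in the first 5 columns, so rank(B) = rank([B|b]) = 3.
The system is consistent.
Free variables = (unknowns) − (rank) = 5 − 3 = 2.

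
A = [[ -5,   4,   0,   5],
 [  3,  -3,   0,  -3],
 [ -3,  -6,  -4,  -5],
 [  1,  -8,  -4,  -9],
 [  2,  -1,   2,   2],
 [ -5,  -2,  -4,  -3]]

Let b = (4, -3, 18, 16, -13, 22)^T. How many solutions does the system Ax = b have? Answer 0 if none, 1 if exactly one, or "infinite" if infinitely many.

infinite

Row reduce the augmented matrix [A | b].
R2 ← R2 + (3/5)·R1: [0, -3/5, 0, 0, -3/5]
R3 ← R3 − (3/5)·R1: [0, -42/5, -4, -8, 78/5]
R4 ← R4 + (1/5)·R1: [0, -36/5, -4, -8, 84/5]
R5 ← R5 + (2/5)·R1: [0, 3/5, 2, 4, -57/5]
R6 ← R6 − R1: [0, -6, -4, -8, 18]
R3 ← R3 − (14)·R2: [0, 0, -4, -8, 24]
R4 ← R4 − (12)·R2: [0, 0, -4, -8, 24]
R5 ← R5 + R2: [0, 0, 2, 4, -12]
R6 ← R6 − (10)·R2: [0, 0, -4, -8, 24]
R4 ← R4 − R3: [0, 0, 0, 0, 0]
R5 ← R5 + (1/2)·R3: [0, 0, 0, 0, 0]
R6 ← R6 − R3: [0, 0, 0, 0, 0]
The echelon form has 3 nonzero rows, and every pivot lies in the first 4 columns, so rank(A) = rank([A|b]) = 3.
The system is consistent.
rank = 3 < 4 unknowns, so there are infinitely many solutions.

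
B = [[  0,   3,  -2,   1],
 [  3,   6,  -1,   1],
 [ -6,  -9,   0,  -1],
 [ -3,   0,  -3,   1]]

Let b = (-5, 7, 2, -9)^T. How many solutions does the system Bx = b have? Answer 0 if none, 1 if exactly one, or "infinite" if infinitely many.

Row reduce the augmented matrix [B | b].
Swap R1 ↔ R2
R3 ← R3 + (2)·R1: [0, 3, -2, 1, 16]
R4 ← R4 + R1: [0, 6, -4, 2, -2]
R3 ← R3 − R2: [0, 0, 0, 0, 21]
R4 ← R4 − (2)·R2: [0, 0, 0, 0, 8]
R4 ← R4 − (8/21)·R3: [0, 0, 0, 0, 0]
The echelon form has 3 nonzero rows; the last pivot sits in the augmented column, so rank(B) = 2 but rank([B|b]) = 3.
Since the ranks differ, the system is inconsistent.
It has no solutions.

0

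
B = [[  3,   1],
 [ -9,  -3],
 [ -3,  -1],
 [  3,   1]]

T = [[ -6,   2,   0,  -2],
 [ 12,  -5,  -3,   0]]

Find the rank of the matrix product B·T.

1

First compute BT:
[[ -6,   1,  -3,  -6],
 [ 18,  -3,   9,  18],
 [  6,  -1,   3,   6],
 [ -6,   1,  -3,  -6]]
Now row reduce the product.
R2 ← R2 + (3)·R1: [0, 0, 0, 0]
R3 ← R3 + R1: [0, 0, 0, 0]
R4 ← R4 − R1: [0, 0, 0, 0]
1 nonzero row, so rank(BT) = 1.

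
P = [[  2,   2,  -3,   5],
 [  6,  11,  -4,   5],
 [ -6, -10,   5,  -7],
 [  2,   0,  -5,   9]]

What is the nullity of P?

2

Row reduce to echelon form.
R2 ← R2 − (3)·R1: [0, 5, 5, -10]
R3 ← R3 + (3)·R1: [0, -4, -4, 8]
R4 ← R4 − R1: [0, -2, -2, 4]
R3 ← R3 + (4/5)·R2: [0, 0, 0, 0]
R4 ← R4 + (2/5)·R2: [0, 0, 0, 0]
2 nonzero rows, so rank(P) = 2.
P has 4 columns; by rank–nullity, nullity = 4 − 2 = 2.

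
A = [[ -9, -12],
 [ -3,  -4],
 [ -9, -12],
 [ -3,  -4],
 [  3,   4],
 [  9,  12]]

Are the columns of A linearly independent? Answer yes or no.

Row reduce A to echelon form.
R2 ← R2 − (1/3)·R1: [0, 0]
R3 ← R3 − R1: [0, 0]
R4 ← R4 − (1/3)·R1: [0, 0]
R5 ← R5 + (1/3)·R1: [0, 0]
R6 ← R6 + R1: [0, 0]
1 pivot among 2 columns.
Only 1 < 2 pivot columns, so the columns are linearly dependent.

no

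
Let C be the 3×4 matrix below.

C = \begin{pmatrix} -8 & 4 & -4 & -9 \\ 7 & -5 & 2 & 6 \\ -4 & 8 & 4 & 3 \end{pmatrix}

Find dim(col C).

2

Row reduce to echelon form.
R2 ← R2 + (7/8)·R1: [0, -3/2, -3/2, -15/8]
R3 ← R3 − (1/2)·R1: [0, 6, 6, 15/2]
R3 ← R3 + (4)·R2: [0, 0, 0, 0]
Echelon form has 2 nonzero rows, so rank(C) = 2.
The column space has dimension equal to the rank: 2.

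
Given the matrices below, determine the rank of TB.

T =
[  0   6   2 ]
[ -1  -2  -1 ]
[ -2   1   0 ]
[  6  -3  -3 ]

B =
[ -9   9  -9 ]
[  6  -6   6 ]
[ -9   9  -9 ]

1

First compute TB:
[[ 18, -18,  18],
 [  6,  -6,   6],
 [ 24, -24,  24],
 [-45,  45, -45]]
Now row reduce the product.
R2 ← R2 − (1/3)·R1: [0, 0, 0]
R3 ← R3 − (4/3)·R1: [0, 0, 0]
R4 ← R4 + (5/2)·R1: [0, 0, 0]
1 nonzero row, so rank(TB) = 1.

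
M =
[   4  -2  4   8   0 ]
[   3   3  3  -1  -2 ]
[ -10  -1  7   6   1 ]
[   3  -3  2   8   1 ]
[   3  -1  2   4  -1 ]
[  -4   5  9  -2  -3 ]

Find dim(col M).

5

Row reduce to echelon form.
R2 ← R2 − (3/4)·R1: [0, 9/2, 0, -7, -2]
R3 ← R3 + (5/2)·R1: [0, -6, 17, 26, 1]
R4 ← R4 − (3/4)·R1: [0, -3/2, -1, 2, 1]
R5 ← R5 − (3/4)·R1: [0, 1/2, -1, -2, -1]
R6 ← R6 + R1: [0, 3, 13, 6, -3]
R3 ← R3 + (4/3)·R2: [0, 0, 17, 50/3, -5/3]
R4 ← R4 + (1/3)·R2: [0, 0, -1, -1/3, 1/3]
R5 ← R5 − (1/9)·R2: [0, 0, -1, -11/9, -7/9]
R6 ← R6 − (2/3)·R2: [0, 0, 13, 32/3, -5/3]
R4 ← R4 + (1/17)·R3: [0, 0, 0, 11/17, 4/17]
R5 ← R5 + (1/17)·R3: [0, 0, 0, -37/153, -134/153]
R6 ← R6 − (13/17)·R3: [0, 0, 0, -106/51, -20/51]
R5 ← R5 + (37/99)·R4: [0, 0, 0, 0, -26/33]
R6 ← R6 + (106/33)·R4: [0, 0, 0, 0, 4/11]
R6 ← R6 + (6/13)·R5: [0, 0, 0, 0, 0]
Echelon form has 5 nonzero rows, so rank(M) = 5.
The column space has dimension equal to the rank: 5.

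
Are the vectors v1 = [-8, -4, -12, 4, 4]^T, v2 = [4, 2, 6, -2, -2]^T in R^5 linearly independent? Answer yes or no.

Form the matrix with these vectors as rows and row reduce.
R2 ← R2 + (1/2)·R1: [0, 0, 0, 0, 0]
1 nonzero row, so the 2 vectors span a space of dimension 1.
Since 1 < 2, the vectors are linearly dependent.

no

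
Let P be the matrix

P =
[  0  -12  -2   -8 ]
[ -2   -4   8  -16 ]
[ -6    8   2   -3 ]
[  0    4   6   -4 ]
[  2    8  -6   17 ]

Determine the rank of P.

Row reduce to echelon form.
Swap R1 ↔ R2
R3 ← R3 − (3)·R1: [0, 20, -22, 45]
R5 ← R5 + R1: [0, 4, 2, 1]
R3 ← R3 + (5/3)·R2: [0, 0, -76/3, 95/3]
R4 ← R4 + (1/3)·R2: [0, 0, 16/3, -20/3]
R5 ← R5 + (1/3)·R2: [0, 0, 4/3, -5/3]
R4 ← R4 + (4/19)·R3: [0, 0, 0, 0]
R5 ← R5 + (1/19)·R3: [0, 0, 0, 0]
Echelon form has 3 nonzero rows, so rank(P) = 3.

3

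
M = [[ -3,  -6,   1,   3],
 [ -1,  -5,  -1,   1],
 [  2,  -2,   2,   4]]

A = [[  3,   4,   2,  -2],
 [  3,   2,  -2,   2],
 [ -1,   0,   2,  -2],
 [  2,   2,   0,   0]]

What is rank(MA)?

First compute MA:
[[-22, -18,   8,  -8],
 [-15, -12,   6,  -6],
 [  6,  12,  12, -12]]
Now row reduce the product.
R2 ← R2 − (15/22)·R1: [0, 3/11, 6/11, -6/11]
R3 ← R3 + (3/11)·R1: [0, 78/11, 156/11, -156/11]
R3 ← R3 − (26)·R2: [0, 0, 0, 0]
2 nonzero rows, so rank(MA) = 2.

2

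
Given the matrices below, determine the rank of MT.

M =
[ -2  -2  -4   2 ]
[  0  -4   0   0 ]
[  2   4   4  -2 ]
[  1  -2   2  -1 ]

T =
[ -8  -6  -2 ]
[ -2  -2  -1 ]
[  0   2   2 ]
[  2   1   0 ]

First compute MT:
[[ 24,  10,  -2],
 [  8,   8,   4],
 [-28, -14,   0],
 [ -6,   1,   4]]
Now row reduce the product.
R2 ← R2 − (1/3)·R1: [0, 14/3, 14/3]
R3 ← R3 + (7/6)·R1: [0, -7/3, -7/3]
R4 ← R4 + (1/4)·R1: [0, 7/2, 7/2]
R3 ← R3 + (1/2)·R2: [0, 0, 0]
R4 ← R4 − (3/4)·R2: [0, 0, 0]
2 nonzero rows, so rank(MT) = 2.

2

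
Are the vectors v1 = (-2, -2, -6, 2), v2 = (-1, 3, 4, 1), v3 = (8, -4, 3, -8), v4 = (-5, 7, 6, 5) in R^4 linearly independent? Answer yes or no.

no

Form the matrix with these vectors as rows and row reduce.
R2 ← R2 − (1/2)·R1: [0, 4, 7, 0]
R3 ← R3 + (4)·R1: [0, -12, -21, 0]
R4 ← R4 − (5/2)·R1: [0, 12, 21, 0]
R3 ← R3 + (3)·R2: [0, 0, 0, 0]
R4 ← R4 − (3)·R2: [0, 0, 0, 0]
2 nonzero rows, so the 4 vectors span a space of dimension 2.
Since 2 < 4, the vectors are linearly dependent.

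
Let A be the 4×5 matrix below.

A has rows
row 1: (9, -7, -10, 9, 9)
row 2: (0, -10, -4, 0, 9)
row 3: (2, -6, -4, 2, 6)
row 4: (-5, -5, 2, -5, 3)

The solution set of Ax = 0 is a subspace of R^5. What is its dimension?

Row reduce to echelon form.
R3 ← R3 − (2/9)·R1: [0, -40/9, -16/9, 0, 4]
R4 ← R4 + (5/9)·R1: [0, -80/9, -32/9, 0, 8]
R3 ← R3 − (4/9)·R2: [0, 0, 0, 0, 0]
R4 ← R4 − (8/9)·R2: [0, 0, 0, 0, 0]
2 nonzero rows, so rank(A) = 2.
A has 5 columns; by rank–nullity, nullity = 5 − 2 = 3.

3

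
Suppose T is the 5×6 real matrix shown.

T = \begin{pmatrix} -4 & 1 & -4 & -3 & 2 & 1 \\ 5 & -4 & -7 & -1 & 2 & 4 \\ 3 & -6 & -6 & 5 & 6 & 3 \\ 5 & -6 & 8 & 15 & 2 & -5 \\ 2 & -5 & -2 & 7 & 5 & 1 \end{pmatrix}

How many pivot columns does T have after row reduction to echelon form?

5

Row reduce to echelon form.
R2 ← R2 + (5/4)·R1: [0, -11/4, -12, -19/4, 9/2, 21/4]
R3 ← R3 + (3/4)·R1: [0, -21/4, -9, 11/4, 15/2, 15/4]
R4 ← R4 + (5/4)·R1: [0, -19/4, 3, 45/4, 9/2, -15/4]
R5 ← R5 + (1/2)·R1: [0, -9/2, -4, 11/2, 6, 3/2]
R3 ← R3 − (21/11)·R2: [0, 0, 153/11, 130/11, -12/11, -69/11]
R4 ← R4 − (19/11)·R2: [0, 0, 261/11, 214/11, -36/11, -141/11]
R5 ← R5 − (18/11)·R2: [0, 0, 172/11, 146/11, -15/11, -78/11]
R4 ← R4 − (29/17)·R3: [0, 0, 0, -12/17, -24/17, -36/17]
R5 ← R5 − (172/153)·R3: [0, 0, 0, -2/153, -7/51, -2/51]
R5 ← R5 − (1/54)·R4: [0, 0, 0, 0, -1/9, 0]
Echelon form has 5 nonzero rows, so rank(T) = 5.
Each nonzero row contributes one pivot column: 5 pivot columns.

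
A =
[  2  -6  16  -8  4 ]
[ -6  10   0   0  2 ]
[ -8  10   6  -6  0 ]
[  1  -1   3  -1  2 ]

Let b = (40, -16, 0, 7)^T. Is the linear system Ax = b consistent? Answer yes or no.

yes

Row reduce the augmented matrix [A | b].
R2 ← R2 + (3)·R1: [0, -8, 48, -24, 14, 104]
R3 ← R3 + (4)·R1: [0, -14, 70, -38, 16, 160]
R4 ← R4 − (1/2)·R1: [0, 2, -5, 3, 0, -13]
R3 ← R3 − (7/4)·R2: [0, 0, -14, 4, -17/2, -22]
R4 ← R4 + (1/4)·R2: [0, 0, 7, -3, 7/2, 13]
R4 ← R4 + (1/2)·R3: [0, 0, 0, -1, -3/4, 2]
The echelon form has 4 nonzero rows, and every pivot lies in the first 5 columns, so rank(A) = rank([A|b]) = 4.
The system is consistent.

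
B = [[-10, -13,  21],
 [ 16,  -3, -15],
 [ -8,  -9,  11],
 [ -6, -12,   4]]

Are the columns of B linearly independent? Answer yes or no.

Row reduce B to echelon form.
R2 ← R2 + (8/5)·R1: [0, -119/5, 93/5]
R3 ← R3 − (4/5)·R1: [0, 7/5, -29/5]
R4 ← R4 − (3/5)·R1: [0, -21/5, -43/5]
R3 ← R3 + (1/17)·R2: [0, 0, -80/17]
R4 ← R4 − (3/17)·R2: [0, 0, -202/17]
R4 ← R4 − (101/40)·R3: [0, 0, 0]
3 pivots among 3 columns.
Every column is a pivot column, so the columns are linearly independent.

yes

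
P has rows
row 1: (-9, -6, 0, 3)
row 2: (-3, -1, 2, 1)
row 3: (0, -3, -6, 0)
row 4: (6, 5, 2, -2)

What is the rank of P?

Row reduce to echelon form.
R2 ← R2 − (1/3)·R1: [0, 1, 2, 0]
R4 ← R4 + (2/3)·R1: [0, 1, 2, 0]
R3 ← R3 + (3)·R2: [0, 0, 0, 0]
R4 ← R4 − R2: [0, 0, 0, 0]
Echelon form has 2 nonzero rows, so rank(P) = 2.

2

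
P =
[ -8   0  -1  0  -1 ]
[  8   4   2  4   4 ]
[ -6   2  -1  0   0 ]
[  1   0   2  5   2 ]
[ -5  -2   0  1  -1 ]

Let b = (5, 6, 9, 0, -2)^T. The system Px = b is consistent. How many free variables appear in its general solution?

Row reduce the augmented matrix [P | b].
R2 ← R2 + R1: [0, 4, 1, 4, 3, 11]
R3 ← R3 − (3/4)·R1: [0, 2, -1/4, 0, 3/4, 21/4]
R4 ← R4 + (1/8)·R1: [0, 0, 15/8, 5, 15/8, 5/8]
R5 ← R5 − (5/8)·R1: [0, -2, 5/8, 1, -3/8, -41/8]
R3 ← R3 − (1/2)·R2: [0, 0, -3/4, -2, -3/4, -1/4]
R5 ← R5 + (1/2)·R2: [0, 0, 9/8, 3, 9/8, 3/8]
R4 ← R4 + (5/2)·R3: [0, 0, 0, 0, 0, 0]
R5 ← R5 + (3/2)·R3: [0, 0, 0, 0, 0, 0]
The echelon form has 3 nonzero rows, and every pivot lies in the first 5 columns, so rank(P) = rank([P|b]) = 3.
The system is consistent.
Free variables = (unknowns) − (rank) = 5 − 3 = 2.

2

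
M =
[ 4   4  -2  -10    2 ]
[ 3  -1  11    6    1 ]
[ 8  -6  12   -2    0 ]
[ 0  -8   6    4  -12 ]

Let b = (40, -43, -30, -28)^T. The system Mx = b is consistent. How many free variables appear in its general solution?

1

Row reduce the augmented matrix [M | b].
R2 ← R2 − (3/4)·R1: [0, -4, 25/2, 27/2, -1/2, -73]
R3 ← R3 − (2)·R1: [0, -14, 16, 18, -4, -110]
R3 ← R3 − (7/2)·R2: [0, 0, -111/4, -117/4, -9/4, 291/2]
R4 ← R4 − (2)·R2: [0, 0, -19, -23, -11, 118]
R4 ← R4 − (76/111)·R3: [0, 0, 0, -110/37, -350/37, 680/37]
The echelon form has 4 nonzero rows, and every pivot lies in the first 5 columns, so rank(M) = rank([M|b]) = 4.
The system is consistent.
Free variables = (unknowns) − (rank) = 5 − 4 = 1.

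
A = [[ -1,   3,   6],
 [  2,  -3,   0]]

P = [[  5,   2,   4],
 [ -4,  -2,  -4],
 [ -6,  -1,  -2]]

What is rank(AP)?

2

First compute AP:
[[-53, -14, -28],
 [ 22,  10,  20]]
Now row reduce the product.
R2 ← R2 + (22/53)·R1: [0, 222/53, 444/53]
2 nonzero rows, so rank(AP) = 2.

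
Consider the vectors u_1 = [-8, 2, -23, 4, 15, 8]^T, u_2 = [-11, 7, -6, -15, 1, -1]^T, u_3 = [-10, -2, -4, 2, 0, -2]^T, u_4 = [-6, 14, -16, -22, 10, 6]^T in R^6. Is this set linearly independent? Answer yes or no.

Form the matrix with these vectors as rows and row reduce.
R2 ← R2 − (11/8)·R1: [0, 17/4, 205/8, -41/2, -157/8, -12]
R3 ← R3 − (5/4)·R1: [0, -9/2, 99/4, -3, -75/4, -12]
R4 ← R4 − (3/4)·R1: [0, 25/2, 5/4, -25, -5/4, 0]
R3 ← R3 + (18/17)·R2: [0, 0, 882/17, -420/17, -672/17, -420/17]
R4 ← R4 − (50/17)·R2: [0, 0, -1260/17, 600/17, 960/17, 600/17]
R4 ← R4 + (10/7)·R3: [0, 0, 0, 0, 0, 0]
3 nonzero rows, so the 4 vectors span a space of dimension 3.
Since 3 < 4, the vectors are linearly dependent.

no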